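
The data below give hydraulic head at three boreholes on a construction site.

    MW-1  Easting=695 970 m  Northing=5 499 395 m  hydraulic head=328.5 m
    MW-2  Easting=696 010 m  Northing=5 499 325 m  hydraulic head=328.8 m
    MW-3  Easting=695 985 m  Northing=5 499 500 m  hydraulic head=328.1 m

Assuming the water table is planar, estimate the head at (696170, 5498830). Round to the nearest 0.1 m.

330.8 m

With h = a·x + b·y + c and MW-1 as origin, the differences give:
  40·a + (-70)·b = +0.3
  15·a + 105·b = -0.4
Eliminate b (×105 and ×(-70), subtract): 5250·a = 3.50 → a = ∂h/∂x = +0.0006667
Back-substitute: b = ∂h/∂y = -0.003905.
h(696170, 5498830) = 328.5 + (+0.0006667)·(200) + (-0.003905)·(-565) = 328.5 +0.133 +2.206 = 330.840 m.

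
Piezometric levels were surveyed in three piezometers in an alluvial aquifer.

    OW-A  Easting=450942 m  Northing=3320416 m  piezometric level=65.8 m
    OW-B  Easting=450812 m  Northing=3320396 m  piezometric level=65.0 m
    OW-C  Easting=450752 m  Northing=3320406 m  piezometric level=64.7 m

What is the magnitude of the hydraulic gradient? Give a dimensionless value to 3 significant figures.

With h = a·x + b·y + c and OW-A as origin, the differences give:
  (-130)·a + (-20)·b = -0.8
  (-190)·a + (-10)·b = -1.1
Eliminate b (×(-10) and ×(-20), subtract): -2500·a = -14.00 → a = ∂h/∂x = +0.005600
Back-substitute: b = ∂h/∂y = +0.003600.
|∇h| = √(0.005600² + 0.003600²) = 0.006657

0.00666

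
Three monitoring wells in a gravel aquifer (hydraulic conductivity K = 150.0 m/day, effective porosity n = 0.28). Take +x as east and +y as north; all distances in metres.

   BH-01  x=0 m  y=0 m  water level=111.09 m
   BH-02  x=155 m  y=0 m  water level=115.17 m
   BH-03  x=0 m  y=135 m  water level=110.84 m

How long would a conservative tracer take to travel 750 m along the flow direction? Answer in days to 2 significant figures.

∂h/∂x = (115.17 − 111.09) / (155 − 0) = +0.02632
∂h/∂y = (110.84 − 111.09) / (135 − 0) = -0.001852
|∇h| = √(0.02632² + -0.001852²) = 0.02639
Seepage velocity v = K·i/n = 150.0 × 0.02639 / 0.28 = 14.14 m/day.
t = 750 / 14.14 = 53.04 days.

53 days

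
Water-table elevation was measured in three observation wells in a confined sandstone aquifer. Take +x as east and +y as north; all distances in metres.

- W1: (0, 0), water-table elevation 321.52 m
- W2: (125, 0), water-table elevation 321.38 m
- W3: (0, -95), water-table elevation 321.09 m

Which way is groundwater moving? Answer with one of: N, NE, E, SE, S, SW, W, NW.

S

∂h/∂x = (321.38 − 321.52) / (125 − 0) = -0.001120
∂h/∂y = (321.09 − 321.52) / (-95 − 0) = +0.004526
Flow = −∇h = (+0.001120 east, -0.004526 north), which points south.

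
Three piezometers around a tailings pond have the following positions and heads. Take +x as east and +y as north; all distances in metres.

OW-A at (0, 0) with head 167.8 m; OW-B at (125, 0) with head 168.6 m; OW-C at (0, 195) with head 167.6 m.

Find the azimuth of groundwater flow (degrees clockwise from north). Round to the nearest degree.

∂h/∂x = (168.6 − 167.8) / (125 − 0) = +0.006400
∂h/∂y = (167.6 − 167.8) / (195 − 0) = -0.001026
Flow direction (−∇h) has components (-0.006400 E, +0.001026 N).
Azimuth = atan2(E, N) = atan2(-0.006400, +0.001026) = 279.1° ≈ 279°.

279°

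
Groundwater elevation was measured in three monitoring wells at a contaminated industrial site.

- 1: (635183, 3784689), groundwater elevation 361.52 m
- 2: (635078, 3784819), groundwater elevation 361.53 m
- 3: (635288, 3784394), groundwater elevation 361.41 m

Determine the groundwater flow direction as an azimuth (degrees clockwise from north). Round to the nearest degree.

Differences from 1: to 2 (Δx, Δy, Δh) = (-105, 130, +0.01); to 3 = (105, -295, -0.11).
Solve a·Δx + b·Δy = Δh: det = (-105)·(-295) − 105·130 = 17325.
∂h/∂x = [(+0.01)·(-295) − (-0.11)·130] / 17325 = +0.0006551
∂h/∂y = [(-105)·(-0.11) − 105·(+0.01)] / 17325 = +0.0006061
Flow direction (−∇h) has components (-0.0006551 E, -0.0006061 N).
Azimuth = atan2(E, N) = atan2(-0.0006551, -0.0006061) = 227.2° ≈ 227°.

227°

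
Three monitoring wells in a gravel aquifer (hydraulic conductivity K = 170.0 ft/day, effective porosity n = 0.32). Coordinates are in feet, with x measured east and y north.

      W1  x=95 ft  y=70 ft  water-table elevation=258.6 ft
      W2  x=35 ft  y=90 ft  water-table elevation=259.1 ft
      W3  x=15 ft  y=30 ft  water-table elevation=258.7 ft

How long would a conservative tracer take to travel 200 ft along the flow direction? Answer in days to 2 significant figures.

37 days

Taking W1 as reference: W2−W1 = (-60, 20, +0.5); W3−W1 = (-80, -40, +0.1).
Determinant of the coordinate differences = (-60)·(-40) − (-80)·20 = 4000.
∂h/∂x = [(+0.5)·(-40) − (+0.1)·20] / 4000 = -0.005500
∂h/∂y = [(-60)·(+0.1) − (-80)·(+0.5)] / 4000 = +0.008500
|∇h| = √(-0.005500² + 0.008500²) = 0.01012
Seepage velocity v = K·i/n = 170.0 × 0.01012 / 0.32 = 5.376 ft/day.
t = 200 / 5.376 = 37.2 days.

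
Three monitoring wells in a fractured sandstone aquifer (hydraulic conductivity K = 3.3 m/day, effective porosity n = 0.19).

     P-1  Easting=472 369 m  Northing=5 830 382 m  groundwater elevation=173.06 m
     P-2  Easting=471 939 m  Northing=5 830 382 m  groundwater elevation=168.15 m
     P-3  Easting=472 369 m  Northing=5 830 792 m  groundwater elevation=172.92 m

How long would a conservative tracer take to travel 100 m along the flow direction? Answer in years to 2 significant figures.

∂h/∂x = (168.15 − 173.06) / (471939 − 472369) = +0.01142
∂h/∂y = (172.92 − 173.06) / (5830792 − 5830382) = -0.0003415
|∇h| = √(0.01142² + -0.0003415²) = 0.01143
Seepage velocity v = K·i/n = 3.3 × 0.01143 / 0.19 = 0.1985 m/day.
t = 100 / 0.1985 = 503.8 days = 1.38 years.

1.4 years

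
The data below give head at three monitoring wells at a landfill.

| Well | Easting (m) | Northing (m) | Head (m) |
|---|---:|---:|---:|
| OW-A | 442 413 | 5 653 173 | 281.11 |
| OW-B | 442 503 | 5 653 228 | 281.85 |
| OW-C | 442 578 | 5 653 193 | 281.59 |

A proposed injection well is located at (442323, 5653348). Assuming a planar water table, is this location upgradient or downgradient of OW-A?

upgradient

Three-point gradient (reference OW-A): Δ to OW-B = (90, 55, +0.74), Δ to OW-C = (165, 20, +0.48).
∂h/∂x = +0.001595, ∂h/∂y = +0.01085 (det = -7275).
Head at (442323, 5653348) = 281.11 + (+0.001595)·(-90) + (+0.01085)·(175) = 282.86 m.
That is higher than the 281.11 m at OW-A, so the point is upgradient.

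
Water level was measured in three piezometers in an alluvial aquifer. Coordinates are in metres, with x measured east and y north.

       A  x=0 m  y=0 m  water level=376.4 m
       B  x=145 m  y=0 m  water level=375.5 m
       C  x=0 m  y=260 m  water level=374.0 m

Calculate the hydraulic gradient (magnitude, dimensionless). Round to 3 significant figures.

∂h/∂x = (375.5 − 376.4) / (145 − 0) = -0.006207
∂h/∂y = (374.0 − 376.4) / (260 − 0) = -0.009231
|∇h| = √(-0.006207² + -0.009231²) = 0.01112

0.0111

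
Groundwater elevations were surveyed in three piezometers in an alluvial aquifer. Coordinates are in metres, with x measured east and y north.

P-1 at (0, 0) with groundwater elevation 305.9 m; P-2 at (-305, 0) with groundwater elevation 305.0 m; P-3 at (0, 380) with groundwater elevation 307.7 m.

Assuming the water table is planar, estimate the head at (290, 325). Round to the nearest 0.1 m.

308.3 m

∂h/∂x = (305.0 − 305.9) / (-305 − 0) = +0.002951
∂h/∂y = (307.7 − 305.9) / (380 − 0) = +0.004737
h(290, 325) = 305.9 + (+0.002951)·(290) + (+0.004737)·(325) = 305.9 +0.856 +1.539 = 308.295 m.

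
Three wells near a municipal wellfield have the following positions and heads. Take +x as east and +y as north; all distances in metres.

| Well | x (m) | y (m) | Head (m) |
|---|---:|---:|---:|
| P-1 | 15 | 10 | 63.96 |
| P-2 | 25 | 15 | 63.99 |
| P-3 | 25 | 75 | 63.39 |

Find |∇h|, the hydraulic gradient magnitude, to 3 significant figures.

With h = a·x + b·y + c and P-1 as origin, the differences give:
  10·a + 5·b = +0.03
  10·a + 65·b = -0.57
Eliminate b (×65 and ×5, subtract): 600·a = 4.800 → a = ∂h/∂x = +0.008000
Back-substitute: b = ∂h/∂y = -0.01000.
|∇h| = √(0.008000² + -0.01000²) = 0.01281

0.0128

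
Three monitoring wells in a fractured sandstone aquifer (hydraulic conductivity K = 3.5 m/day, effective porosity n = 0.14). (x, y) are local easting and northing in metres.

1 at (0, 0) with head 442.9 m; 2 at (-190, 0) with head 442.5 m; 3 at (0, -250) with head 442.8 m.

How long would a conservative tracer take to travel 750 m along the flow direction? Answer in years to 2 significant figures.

∂h/∂x = (442.5 − 442.9) / (-190 − 0) = +0.002105
∂h/∂y = (442.8 − 442.9) / (-250 − 0) = +0.0004000
|∇h| = √(0.002105² + 0.0004000²) = 0.002143
Seepage velocity v = K·i/n = 3.5 × 0.002143 / 0.14 = 0.05357 m/day.
t = 750 / 0.05357 = 1.4e+04 days = 38.3 years.

38 years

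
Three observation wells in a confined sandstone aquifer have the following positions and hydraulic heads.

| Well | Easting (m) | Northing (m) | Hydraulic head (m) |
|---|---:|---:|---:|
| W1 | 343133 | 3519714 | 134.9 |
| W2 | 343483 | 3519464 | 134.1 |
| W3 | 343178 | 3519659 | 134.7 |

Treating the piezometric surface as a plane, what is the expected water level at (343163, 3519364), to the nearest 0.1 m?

Differences from W1: to W2 (Δx, Δy, Δh) = (350, -250, -0.8); to W3 = (45, -55, -0.2).
Solve a·Δx + b·Δy = Δh: det = 350·(-55) − 45·(-250) = -8000.
∂h/∂x = [(-0.8)·(-55) − (-0.2)·(-250)] / -8000 = +0.0007500
∂h/∂y = [350·(-0.2) − 45·(-0.8)] / -8000 = +0.004250
h(343163, 3519364) = 134.9 + (+0.0007500)·(30) + (+0.004250)·(-350) = 134.9 +0.023 -1.488 = 133.435 m.

133.4 m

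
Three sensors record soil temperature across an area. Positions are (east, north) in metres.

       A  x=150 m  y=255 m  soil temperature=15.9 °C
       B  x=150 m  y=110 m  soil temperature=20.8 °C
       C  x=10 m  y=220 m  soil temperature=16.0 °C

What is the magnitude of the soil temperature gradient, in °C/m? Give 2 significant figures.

Taking A as reference: B−A = (0, -145, +4.9); C−A = (-140, -35, +0.1).
Determinant of the coordinate differences = 0·(-35) − (-140)·(-145) = -20300.
∂T/∂x = [(+4.9)·(-35) − (+0.1)·(-145)] / -20300 = +0.007734
∂T/∂y = [0·(+0.1) − (-140)·(+4.9)] / -20300 = -0.03379
|∇f| = √(0.007734² + -0.03379²) = 0.03466 °C/m

0.035 °C/m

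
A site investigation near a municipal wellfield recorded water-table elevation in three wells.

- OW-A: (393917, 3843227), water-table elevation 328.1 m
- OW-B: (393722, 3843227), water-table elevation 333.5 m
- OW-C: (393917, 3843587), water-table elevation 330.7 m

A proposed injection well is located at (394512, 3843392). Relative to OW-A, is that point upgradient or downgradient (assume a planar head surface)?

∂h/∂x = (333.5 − 328.1) / (393722 − 393917) = -0.02769
∂h/∂y = (330.7 − 328.1) / (3843587 − 3843227) = +0.007222
Head at (394512, 3843392) = 328.1 + (-0.02769)·(595) + (+0.007222)·(165) = 312.81 m.
That is lower than the 328.1 m at OW-A, so the point is downgradient.

downgradient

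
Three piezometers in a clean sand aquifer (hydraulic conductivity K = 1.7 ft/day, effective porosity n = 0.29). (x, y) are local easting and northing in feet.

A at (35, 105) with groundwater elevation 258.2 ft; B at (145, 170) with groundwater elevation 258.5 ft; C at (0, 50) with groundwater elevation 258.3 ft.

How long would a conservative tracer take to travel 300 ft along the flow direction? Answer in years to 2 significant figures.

Differences from A: to B (Δx, Δy, Δh) = (110, 65, +0.3); to C = (-35, -55, +0.1).
Solve a·Δx + b·Δy = Δh: det = 110·(-55) − (-35)·65 = -3775.
∂h/∂x = [(+0.3)·(-55) − (+0.1)·65] / -3775 = +0.006093
∂h/∂y = [110·(+0.1) − (-35)·(+0.3)] / -3775 = -0.005695
|∇h| = √(0.006093² + -0.005695²) = 0.00834
Seepage velocity v = K·i/n = 1.7 × 0.00834 / 0.29 = 0.04889 ft/day.
t = 300 / 0.04889 = 6136 days = 16.8 years.

17 years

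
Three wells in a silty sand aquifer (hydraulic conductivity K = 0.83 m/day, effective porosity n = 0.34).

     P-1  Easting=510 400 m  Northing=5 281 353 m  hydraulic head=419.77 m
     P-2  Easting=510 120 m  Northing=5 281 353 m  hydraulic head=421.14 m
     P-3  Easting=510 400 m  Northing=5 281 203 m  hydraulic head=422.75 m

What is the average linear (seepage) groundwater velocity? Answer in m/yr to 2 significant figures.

18 m/yr

∂h/∂x = (421.14 − 419.77) / (510120 − 510400) = -0.004893
∂h/∂y = (422.75 − 419.77) / (5281203 − 5281353) = -0.01987
|∇h| = √(-0.004893² + -0.01987²) = 0.02046
Seepage velocity v = K·i/n = 0.83 × 0.02046 / 0.34 = 0.04995 m/day = 18.24 m/yr.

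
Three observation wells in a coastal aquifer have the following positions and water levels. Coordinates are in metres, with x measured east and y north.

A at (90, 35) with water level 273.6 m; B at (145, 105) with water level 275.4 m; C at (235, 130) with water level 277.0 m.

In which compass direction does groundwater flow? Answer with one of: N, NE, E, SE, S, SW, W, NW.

With h = a·x + b·y + c and A as origin, the differences give:
  55·a + 70·b = +1.8
  145·a + 95·b = +3.4
Eliminate b (×95 and ×70, subtract): -4925·a = -67.00 → a = ∂h/∂x = +0.01360
Back-substitute: b = ∂h/∂y = +0.01503.
Flow = −∇h = (-0.01360 east, -0.01503 north), which points southwest.

SW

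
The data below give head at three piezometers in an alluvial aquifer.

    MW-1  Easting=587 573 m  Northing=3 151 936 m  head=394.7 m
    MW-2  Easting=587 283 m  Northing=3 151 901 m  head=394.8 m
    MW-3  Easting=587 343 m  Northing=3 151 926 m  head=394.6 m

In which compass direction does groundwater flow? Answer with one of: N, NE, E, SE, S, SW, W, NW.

N

With h = a·x + b·y + c and MW-1 as origin, the differences give:
  (-290)·a + (-35)·b = +0.1
  (-230)·a + (-10)·b = -0.1
Eliminate b (×(-10) and ×(-35), subtract): -5150·a = -4.50 → a = ∂h/∂x = +0.0008738
Back-substitute: b = ∂h/∂y = -0.01010.
Flow = −∇h = (-0.0008738 east, +0.01010 north), which points north.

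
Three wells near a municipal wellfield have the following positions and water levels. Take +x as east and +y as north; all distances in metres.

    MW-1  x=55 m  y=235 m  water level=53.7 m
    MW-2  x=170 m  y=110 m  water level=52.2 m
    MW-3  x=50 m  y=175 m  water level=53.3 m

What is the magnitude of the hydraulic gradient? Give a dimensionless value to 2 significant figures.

Differences from MW-1: to MW-2 (Δx, Δy, Δh) = (115, -125, -1.5); to MW-3 = (-5, -60, -0.4).
Solve a·Δx + b·Δy = Δh: det = 115·(-60) − (-5)·(-125) = -7525.
∂h/∂x = [(-1.5)·(-60) − (-0.4)·(-125)] / -7525 = -0.005316
∂h/∂y = [115·(-0.4) − (-5)·(-1.5)] / -7525 = +0.007110
|∇h| = √(-0.005316² + 0.007110²) = 0.008878

0.0089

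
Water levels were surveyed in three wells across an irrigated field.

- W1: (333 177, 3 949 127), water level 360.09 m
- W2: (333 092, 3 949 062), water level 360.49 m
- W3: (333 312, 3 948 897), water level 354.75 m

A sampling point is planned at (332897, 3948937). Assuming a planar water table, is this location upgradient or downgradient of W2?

Differences from W1: to W2 (Δx, Δy, Δh) = (-85, -65, +0.40); to W3 = (135, -230, -5.34).
Determinant of the coordinate differences = (-85)·(-230) − 135·(-65) = 28325.
∂h/∂x = [(+0.40)·(-230) − (-5.34)·(-65)] / 28325 = -0.01550
∂h/∂y = [(-85)·(-5.34) − 135·(+0.40)] / 28325 = +0.01412
Head at (332897, 3948937) = 360.09 + (-0.01550)·(-280) + (+0.01412)·(-190) = 361.75 m.
That is higher than the 360.49 m at W2, so the point is upgradient.

upgradient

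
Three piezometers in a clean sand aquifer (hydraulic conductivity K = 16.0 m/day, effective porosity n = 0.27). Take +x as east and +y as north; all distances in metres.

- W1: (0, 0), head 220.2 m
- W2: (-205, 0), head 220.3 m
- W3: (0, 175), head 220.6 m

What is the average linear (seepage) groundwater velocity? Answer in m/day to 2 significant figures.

∂h/∂x = (220.3 − 220.2) / (-205 − 0) = -0.0004878
∂h/∂y = (220.6 − 220.2) / (175 − 0) = +0.002286
|∇h| = √(-0.0004878² + 0.002286²) = 0.002337
Seepage velocity v = K·i/n = 16.0 × 0.002337 / 0.27 = 0.1385 m/day.

0.14 m/day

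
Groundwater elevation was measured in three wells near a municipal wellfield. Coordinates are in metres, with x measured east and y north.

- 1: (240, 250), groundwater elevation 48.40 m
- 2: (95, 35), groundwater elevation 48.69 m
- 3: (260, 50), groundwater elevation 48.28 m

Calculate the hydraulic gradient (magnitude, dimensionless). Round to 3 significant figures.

Taking 1 as reference: 2−1 = (-145, -215, +0.29); 3−1 = (20, -200, -0.12).
Determinant of the coordinate differences = (-145)·(-200) − 20·(-215) = 33300.
∂h/∂x = [(+0.29)·(-200) − (-0.12)·(-215)] / 33300 = -0.002517
∂h/∂y = [(-145)·(-0.12) − 20·(+0.29)] / 33300 = +0.0003483
|∇h| = √(-0.002517² + 0.0003483²) = 0.002541

0.00254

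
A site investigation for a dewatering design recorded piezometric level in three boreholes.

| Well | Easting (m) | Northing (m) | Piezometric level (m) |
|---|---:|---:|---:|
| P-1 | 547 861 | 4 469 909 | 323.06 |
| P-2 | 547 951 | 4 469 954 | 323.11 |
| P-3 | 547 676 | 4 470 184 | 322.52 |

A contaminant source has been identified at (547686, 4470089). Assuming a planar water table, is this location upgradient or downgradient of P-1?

Taking P-1 as reference: P-2−P-1 = (90, 45, +0.05); P-3−P-1 = (-185, 275, -0.54).
Solve a·Δx + b·Δy = Δh: det = 90·275 − (-185)·45 = 33075.
∂h/∂x = [(+0.05)·275 − (-0.54)·45] / 33075 = +0.001150
∂h/∂y = [90·(-0.54) − (-185)·(+0.05)] / 33075 = -0.001190
Head at (547686, 4470089) = 323.06 + (+0.001150)·(-175) + (-0.001190)·(180) = 322.64 m.
That is lower than the 323.06 m at P-1, so the point is downgradient.

downgradient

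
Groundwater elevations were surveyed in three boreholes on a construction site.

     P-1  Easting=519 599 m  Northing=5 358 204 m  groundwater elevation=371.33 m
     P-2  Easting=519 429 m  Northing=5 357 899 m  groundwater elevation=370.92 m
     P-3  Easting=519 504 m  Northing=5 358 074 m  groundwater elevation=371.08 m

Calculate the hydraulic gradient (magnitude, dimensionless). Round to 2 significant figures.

0.0034

Three-point gradient (reference P-1): Δ to P-2 = (-170, -305, -0.41), Δ to P-3 = (-95, -130, -0.25).
∂h/∂x = +0.003338, ∂h/∂y = -0.0005164 (det = -6875).
|∇h| = √(0.003338² + -0.0005164²) = 0.003378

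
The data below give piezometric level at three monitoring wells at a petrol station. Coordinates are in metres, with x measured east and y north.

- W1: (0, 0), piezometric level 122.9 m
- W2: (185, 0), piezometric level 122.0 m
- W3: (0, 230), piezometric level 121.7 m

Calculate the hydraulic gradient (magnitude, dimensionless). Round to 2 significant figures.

0.0071

∂h/∂x = (122.0 − 122.9) / (185 − 0) = -0.004865
∂h/∂y = (121.7 − 122.9) / (230 − 0) = -0.005217
|∇h| = √(-0.004865² + -0.005217²) = 0.007133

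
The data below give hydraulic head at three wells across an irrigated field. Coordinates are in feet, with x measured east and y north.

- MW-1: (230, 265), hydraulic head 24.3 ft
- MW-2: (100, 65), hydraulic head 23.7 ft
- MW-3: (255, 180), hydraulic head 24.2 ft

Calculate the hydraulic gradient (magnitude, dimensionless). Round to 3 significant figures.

Taking MW-1 as reference: MW-2−MW-1 = (-130, -200, -0.6); MW-3−MW-1 = (25, -85, -0.1).
Determinant of the coordinate differences = (-130)·(-85) − 25·(-200) = 16050.
∂h/∂x = [(-0.6)·(-85) − (-0.1)·(-200)] / 16050 = +0.001931
∂h/∂y = [(-130)·(-0.1) − 25·(-0.6)] / 16050 = +0.001745
|∇h| = √(0.001931² + 0.001745²) = 0.002603

0.00260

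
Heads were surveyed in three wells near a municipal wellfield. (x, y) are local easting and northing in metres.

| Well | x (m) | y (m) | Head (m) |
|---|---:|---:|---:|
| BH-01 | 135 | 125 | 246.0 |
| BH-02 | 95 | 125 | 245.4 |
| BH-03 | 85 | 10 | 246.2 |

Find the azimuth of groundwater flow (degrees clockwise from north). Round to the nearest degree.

299°

Differences from BH-01: to BH-02 (Δx, Δy, Δh) = (-40, 0, -0.6); to BH-03 = (-50, -115, +0.2).
Determinant of the coordinate differences = (-40)·(-115) − (-50)·0 = 4600.
∂h/∂x = [(-0.6)·(-115) − (+0.2)·0] / 4600 = +0.01500
∂h/∂y = [(-40)·(+0.2) − (-50)·(-0.6)] / 4600 = -0.008261
Flow direction (−∇h) has components (-0.01500 E, +0.008261 N).
Azimuth = atan2(E, N) = atan2(-0.01500, +0.008261) = 298.8° ≈ 299°.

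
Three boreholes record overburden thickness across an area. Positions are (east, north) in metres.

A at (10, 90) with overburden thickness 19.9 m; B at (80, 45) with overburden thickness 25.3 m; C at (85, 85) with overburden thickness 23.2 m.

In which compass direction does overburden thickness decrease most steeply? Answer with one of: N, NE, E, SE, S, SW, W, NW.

With d = a·x + b·y + c and A as origin, the differences give:
  70·a + (-45)·b = +5.4
  75·a + (-5)·b = +3.3
Eliminate b (×(-5) and ×(-45), subtract): 3025·a = 121.50 → a = ∂d/∂x = +0.04017
Back-substitute: b = ∂d/∂y = -0.05752.
Steepest decrease is along −∇f = (-0.04017 E, +0.05752 N) → northwest.

NW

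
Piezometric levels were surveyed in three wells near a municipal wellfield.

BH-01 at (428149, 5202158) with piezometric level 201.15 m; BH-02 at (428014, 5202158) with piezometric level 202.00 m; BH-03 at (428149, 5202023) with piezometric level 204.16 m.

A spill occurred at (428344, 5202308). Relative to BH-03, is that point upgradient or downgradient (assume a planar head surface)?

∂h/∂x = (202.00 − 201.15) / (428014 − 428149) = -0.006296
∂h/∂y = (204.16 − 201.15) / (5202023 − 5202158) = -0.02230
Head at (428344, 5202308) = 201.15 + (-0.006296)·(195) + (-0.02230)·(150) = 196.58 m.
That is lower than the 204.16 m at BH-03, so the point is downgradient.

downgradient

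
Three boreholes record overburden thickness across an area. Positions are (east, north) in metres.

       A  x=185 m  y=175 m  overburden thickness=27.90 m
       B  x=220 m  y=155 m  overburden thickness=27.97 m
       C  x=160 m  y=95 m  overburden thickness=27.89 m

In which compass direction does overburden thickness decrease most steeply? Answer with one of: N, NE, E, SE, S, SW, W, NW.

W

Taking A as reference: B−A = (35, -20, +0.07); C−A = (-25, -80, -0.01).
Determinant of the coordinate differences = 35·(-80) − (-25)·(-20) = -3300.
∂d/∂x = [(+0.07)·(-80) − (-0.01)·(-20)] / -3300 = +0.001758
∂d/∂y = [35·(-0.01) − (-25)·(+0.07)] / -3300 = -0.0004242
Steepest decrease is along −∇f = (-0.001758 E, +0.0004242 N) → west.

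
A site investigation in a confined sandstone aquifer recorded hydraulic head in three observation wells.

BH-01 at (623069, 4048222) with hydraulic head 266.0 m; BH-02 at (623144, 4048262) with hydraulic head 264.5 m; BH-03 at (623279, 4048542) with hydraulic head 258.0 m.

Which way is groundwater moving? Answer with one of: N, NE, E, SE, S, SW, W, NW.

Taking BH-01 as reference: BH-02−BH-01 = (75, 40, -1.5); BH-03−BH-01 = (210, 320, -8.0).
Solve a·Δx + b·Δy = Δh: det = 75·320 − 210·40 = 15600.
∂h/∂x = [(-1.5)·320 − (-8.0)·40] / 15600 = -0.01026
∂h/∂y = [75·(-8.0) − 210·(-1.5)] / 15600 = -0.01827
Flow = −∇h = (+0.01026 east, +0.01827 north), which points northeast.

NE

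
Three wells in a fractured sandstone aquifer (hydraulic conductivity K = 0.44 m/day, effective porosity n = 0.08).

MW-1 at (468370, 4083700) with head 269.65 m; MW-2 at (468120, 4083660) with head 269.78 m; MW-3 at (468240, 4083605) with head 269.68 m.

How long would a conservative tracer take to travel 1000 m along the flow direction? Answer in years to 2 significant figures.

630 years

With h = a·x + b·y + c and MW-1 as origin, the differences give:
  (-250)·a + (-40)·b = +0.13
  (-130)·a + (-95)·b = +0.03
Eliminate b (×(-95) and ×(-40), subtract): 18550·a = -11.150 → a = ∂h/∂x = -0.0006011
Back-substitute: b = ∂h/∂y = +0.0005067.
|∇h| = √(-0.0006011² + 0.0005067²) = 0.0007862
Seepage velocity v = K·i/n = 0.44 × 0.0007862 / 0.08 = 0.004324 m/day.
t = 1000 / 0.004324 = 2.313e+05 days = 633 years.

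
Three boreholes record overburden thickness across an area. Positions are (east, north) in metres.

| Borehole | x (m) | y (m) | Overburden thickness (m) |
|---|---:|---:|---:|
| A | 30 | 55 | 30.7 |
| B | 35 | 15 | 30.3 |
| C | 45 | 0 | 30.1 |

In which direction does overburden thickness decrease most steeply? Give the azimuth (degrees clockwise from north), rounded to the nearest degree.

Taking A as reference: B−A = (5, -40, -0.4); C−A = (15, -55, -0.6).
Determinant of the coordinate differences = 5·(-55) − 15·(-40) = 325.
∂d/∂x = [(-0.4)·(-55) − (-0.6)·(-40)] / 325 = -0.006154
∂d/∂y = [5·(-0.6) − 15·(-0.4)] / 325 = +0.009231
Steepest decrease is along −∇f: components (+0.006154 E, -0.009231 N).
Azimuth = atan2(+0.006154, -0.009231) = 146.3° ≈ 146°.

146°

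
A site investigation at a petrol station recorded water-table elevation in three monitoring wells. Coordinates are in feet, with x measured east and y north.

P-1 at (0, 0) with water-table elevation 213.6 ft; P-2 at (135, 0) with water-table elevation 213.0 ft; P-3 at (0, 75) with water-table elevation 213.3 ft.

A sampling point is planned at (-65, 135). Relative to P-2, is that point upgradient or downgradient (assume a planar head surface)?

upgradient

∂h/∂x = (213.0 − 213.6) / (135 − 0) = -0.004444
∂h/∂y = (213.3 − 213.6) / (75 − 0) = -0.004000
Head at (-65, 135) = 213.6 + (-0.004444)·(-65) + (-0.004000)·(135) = 213.35 ft.
That is higher than the 213.0 ft at P-2, so the point is upgradient.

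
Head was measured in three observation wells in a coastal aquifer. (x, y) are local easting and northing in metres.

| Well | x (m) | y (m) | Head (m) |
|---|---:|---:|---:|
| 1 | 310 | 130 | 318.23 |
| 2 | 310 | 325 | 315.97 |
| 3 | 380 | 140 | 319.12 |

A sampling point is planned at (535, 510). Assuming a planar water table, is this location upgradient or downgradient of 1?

Differences from 1: to 2 (Δx, Δy, Δh) = (0, 195, -2.26); to 3 = (70, 10, +0.89).
Solve a·Δx + b·Δy = Δh: det = 0·10 − 70·195 = -13650.
∂h/∂x = [(-2.26)·10 − (+0.89)·195] / -13650 = +0.01437
∂h/∂y = [0·(+0.89) − 70·(-2.26)] / -13650 = -0.01159
Head at (535, 510) = 318.23 + (+0.01437)·(225) + (-0.01159)·(380) = 317.06 m.
That is lower than the 318.23 m at 1, so the point is downgradient.

downgradient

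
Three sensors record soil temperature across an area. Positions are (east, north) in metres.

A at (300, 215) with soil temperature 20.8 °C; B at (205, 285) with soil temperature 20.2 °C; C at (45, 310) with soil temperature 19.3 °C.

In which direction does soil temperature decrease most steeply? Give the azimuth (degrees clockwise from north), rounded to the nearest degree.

282°

With T = a·x + b·y + c and A as origin, the differences give:
  (-95)·a + 70·b = -0.6
  (-255)·a + 95·b = -1.5
Eliminate b (×95 and ×70, subtract): 8825·a = 48.00 → a = ∂T/∂x = +0.005439
Back-substitute: b = ∂T/∂y = -0.001190.
Steepest decrease is along −∇f: components (-0.005439 E, +0.001190 N).
Azimuth = atan2(-0.005439, +0.001190) = 282.3° ≈ 282°.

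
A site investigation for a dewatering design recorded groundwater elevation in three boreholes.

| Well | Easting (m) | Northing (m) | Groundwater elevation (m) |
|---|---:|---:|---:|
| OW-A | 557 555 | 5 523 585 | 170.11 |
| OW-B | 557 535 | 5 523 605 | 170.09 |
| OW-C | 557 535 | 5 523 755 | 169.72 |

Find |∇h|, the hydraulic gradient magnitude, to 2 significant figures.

0.0029

Differences from OW-A: to OW-B (Δx, Δy, Δh) = (-20, 20, -0.02); to OW-C = (-20, 170, -0.39).
Solve a·Δx + b·Δy = Δh: det = (-20)·170 − (-20)·20 = -3000.
∂h/∂x = [(-0.02)·170 − (-0.39)·20] / -3000 = -0.001467
∂h/∂y = [(-20)·(-0.39) − (-20)·(-0.02)] / -3000 = -0.002467
|∇h| = √(-0.001467² + -0.002467²) = 0.00287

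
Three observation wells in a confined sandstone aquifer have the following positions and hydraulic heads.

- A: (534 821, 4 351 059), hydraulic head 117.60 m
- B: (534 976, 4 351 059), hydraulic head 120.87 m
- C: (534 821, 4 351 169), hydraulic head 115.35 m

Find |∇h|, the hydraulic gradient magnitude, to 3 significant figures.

0.0294

∂h/∂x = (120.87 − 117.60) / (534976 − 534821) = +0.02110
∂h/∂y = (115.35 − 117.60) / (4351169 − 4351059) = -0.02045
|∇h| = √(0.02110² + -0.02045²) = 0.02938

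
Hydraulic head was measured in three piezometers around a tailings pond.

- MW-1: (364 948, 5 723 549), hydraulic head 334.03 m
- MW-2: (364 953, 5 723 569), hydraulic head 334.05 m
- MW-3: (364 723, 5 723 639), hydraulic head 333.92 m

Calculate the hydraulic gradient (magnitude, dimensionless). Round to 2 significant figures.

Differences from MW-1: to MW-2 (Δx, Δy, Δh) = (5, 20, +0.02); to MW-3 = (-225, 90, -0.11).
Solve a·Δx + b·Δy = Δh: det = 5·90 − (-225)·20 = 4950.
∂h/∂x = [(+0.02)·90 − (-0.11)·20] / 4950 = +0.0008081
∂h/∂y = [5·(-0.11) − (-225)·(+0.02)] / 4950 = +0.0007980
|∇h| = √(0.0008081² + 0.0007980²) = 0.001136

0.0011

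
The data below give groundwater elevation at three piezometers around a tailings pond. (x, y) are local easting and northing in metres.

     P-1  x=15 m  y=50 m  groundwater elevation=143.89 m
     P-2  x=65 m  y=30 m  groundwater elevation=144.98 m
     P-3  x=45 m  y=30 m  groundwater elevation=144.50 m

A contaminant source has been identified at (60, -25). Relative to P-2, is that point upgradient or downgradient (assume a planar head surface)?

downgradient

With h = a·x + b·y + c and P-1 as origin, the differences give:
  50·a + (-20)·b = +1.09
  30·a + (-20)·b = +0.61
Eliminate b (×(-20) and ×(-20), subtract): -400·a = -9.600 → a = ∂h/∂x = +0.02400
Back-substitute: b = ∂h/∂y = +0.005500.
Head at (60, -25) = 143.89 + (+0.02400)·(45) + (+0.005500)·(-75) = 144.56 m.
That is lower than the 144.98 m at P-2, so the point is downgradient.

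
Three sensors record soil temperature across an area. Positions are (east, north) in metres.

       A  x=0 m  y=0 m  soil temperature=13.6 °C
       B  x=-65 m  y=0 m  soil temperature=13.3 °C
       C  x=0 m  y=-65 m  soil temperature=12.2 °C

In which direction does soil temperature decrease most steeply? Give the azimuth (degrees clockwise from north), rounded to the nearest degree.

192°

∂T/∂x = (13.3 − 13.6) / (-65 − 0) = +0.004615
∂T/∂y = (12.2 − 13.6) / (-65 − 0) = +0.02154
Steepest decrease is along −∇f: components (-0.004615 E, -0.02154 N).
Azimuth = atan2(-0.004615, -0.02154) = 192.1° ≈ 192°.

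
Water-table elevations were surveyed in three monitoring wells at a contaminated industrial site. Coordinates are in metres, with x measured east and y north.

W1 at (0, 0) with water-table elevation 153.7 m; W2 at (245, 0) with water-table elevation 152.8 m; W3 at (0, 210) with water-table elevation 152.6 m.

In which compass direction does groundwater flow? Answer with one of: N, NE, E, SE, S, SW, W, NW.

∂h/∂x = (152.8 − 153.7) / (245 − 0) = -0.003673
∂h/∂y = (152.6 − 153.7) / (210 − 0) = -0.005238
Flow = −∇h = (+0.003673 east, +0.005238 north), which points northeast.

NE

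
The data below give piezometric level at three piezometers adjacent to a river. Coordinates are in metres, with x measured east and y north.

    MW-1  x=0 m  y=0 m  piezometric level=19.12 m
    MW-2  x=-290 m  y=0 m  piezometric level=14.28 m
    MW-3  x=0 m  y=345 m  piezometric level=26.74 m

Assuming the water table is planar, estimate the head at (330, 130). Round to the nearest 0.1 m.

27.5 m

∂h/∂x = (14.28 − 19.12) / (-290 − 0) = +0.01669
∂h/∂y = (26.74 − 19.12) / (345 − 0) = +0.02209
h(330, 130) = 19.12 + (+0.01669)·(330) + (+0.02209)·(130) = 19.12 +5.508 +2.871 = 27.499 m.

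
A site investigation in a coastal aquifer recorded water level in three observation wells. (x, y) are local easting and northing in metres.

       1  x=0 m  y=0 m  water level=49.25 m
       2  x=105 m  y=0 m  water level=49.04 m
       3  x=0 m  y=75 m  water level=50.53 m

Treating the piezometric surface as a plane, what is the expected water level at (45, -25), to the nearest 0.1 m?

∂h/∂x = (49.04 − 49.25) / (105 − 0) = -0.002000
∂h/∂y = (50.53 − 49.25) / (75 − 0) = +0.01707
h(45, -25) = 49.25 + (-0.002000)·(45) + (+0.01707)·(-25) = 49.25 -0.090 -0.427 = 48.733 m.

48.7 m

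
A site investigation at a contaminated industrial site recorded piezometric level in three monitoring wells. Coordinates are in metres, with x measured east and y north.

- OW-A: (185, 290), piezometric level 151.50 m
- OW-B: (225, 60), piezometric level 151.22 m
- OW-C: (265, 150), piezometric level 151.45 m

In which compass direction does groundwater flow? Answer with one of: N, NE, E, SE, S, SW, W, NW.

SW

Differences from OW-A: to OW-B (Δx, Δy, Δh) = (40, -230, -0.28); to OW-C = (80, -140, -0.05).
Solve a·Δx + b·Δy = Δh: det = 40·(-140) − 80·(-230) = 12800.
∂h/∂x = [(-0.28)·(-140) − (-0.05)·(-230)] / 12800 = +0.002164
∂h/∂y = [40·(-0.05) − 80·(-0.28)] / 12800 = +0.001594
Flow = −∇h = (-0.002164 east, -0.001594 north), which points southwest.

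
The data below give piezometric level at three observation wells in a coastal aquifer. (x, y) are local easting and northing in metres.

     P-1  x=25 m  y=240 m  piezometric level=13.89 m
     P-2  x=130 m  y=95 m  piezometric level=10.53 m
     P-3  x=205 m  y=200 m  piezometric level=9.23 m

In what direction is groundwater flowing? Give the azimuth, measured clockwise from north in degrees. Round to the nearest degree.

Three-point gradient (reference P-1): Δ to P-2 = (105, -145, -3.36), Δ to P-3 = (180, -40, -4.66).
∂h/∂x = -0.02472, ∂h/∂y = +0.005274 (det = 21900).
Flow direction (−∇h) has components (+0.02472 E, -0.005274 N).
Azimuth = atan2(E, N) = atan2(+0.02472, -0.005274) = 102.0° ≈ 102°.

102°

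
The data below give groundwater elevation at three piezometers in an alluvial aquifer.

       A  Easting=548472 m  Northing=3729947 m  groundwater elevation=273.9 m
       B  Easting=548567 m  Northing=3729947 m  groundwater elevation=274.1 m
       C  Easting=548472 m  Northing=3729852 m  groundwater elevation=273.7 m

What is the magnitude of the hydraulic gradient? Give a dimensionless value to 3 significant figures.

0.00298

∂h/∂x = (274.1 − 273.9) / (548567 − 548472) = +0.002105
∂h/∂y = (273.7 − 273.9) / (3729852 − 3729947) = +0.002105
|∇h| = √(0.002105² + 0.002105²) = 0.002977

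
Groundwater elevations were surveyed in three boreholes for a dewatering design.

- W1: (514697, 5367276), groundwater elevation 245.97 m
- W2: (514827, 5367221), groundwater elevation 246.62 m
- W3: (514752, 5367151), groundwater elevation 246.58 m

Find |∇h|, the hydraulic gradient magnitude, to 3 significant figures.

0.00488

Three-point gradient (reference W1): Δ to W2 = (130, -55, +0.65), Δ to W3 = (55, -125, +0.61).
∂h/∂x = +0.003607, ∂h/∂y = -0.003293 (det = -13225).
|∇h| = √(0.003607² + -0.003293²) = 0.004884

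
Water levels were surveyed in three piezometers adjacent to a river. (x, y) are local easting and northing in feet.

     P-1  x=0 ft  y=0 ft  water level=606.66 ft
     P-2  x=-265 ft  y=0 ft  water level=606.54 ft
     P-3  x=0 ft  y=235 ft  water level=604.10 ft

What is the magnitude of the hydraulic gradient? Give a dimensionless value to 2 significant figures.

∂h/∂x = (606.54 − 606.66) / (-265 − 0) = +0.0004528
∂h/∂y = (604.10 − 606.66) / (235 − 0) = -0.01089
|∇h| = √(0.0004528² + -0.01089²) = 0.0109

0.011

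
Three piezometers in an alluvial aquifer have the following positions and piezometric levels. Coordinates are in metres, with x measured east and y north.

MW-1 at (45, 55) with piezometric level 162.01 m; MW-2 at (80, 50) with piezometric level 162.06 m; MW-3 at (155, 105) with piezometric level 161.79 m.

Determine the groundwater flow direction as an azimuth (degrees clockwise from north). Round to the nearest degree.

354°

Taking MW-1 as reference: MW-2−MW-1 = (35, -5, +0.05); MW-3−MW-1 = (110, 50, -0.22).
Determinant of the coordinate differences = 35·50 − 110·(-5) = 2300.
∂h/∂x = [(+0.05)·50 − (-0.22)·(-5)] / 2300 = +0.0006087
∂h/∂y = [35·(-0.22) − 110·(+0.05)] / 2300 = -0.005739
Flow direction (−∇h) has components (-0.0006087 E, +0.005739 N).
Azimuth = atan2(E, N) = atan2(-0.0006087, +0.005739) = 353.9° ≈ 354°.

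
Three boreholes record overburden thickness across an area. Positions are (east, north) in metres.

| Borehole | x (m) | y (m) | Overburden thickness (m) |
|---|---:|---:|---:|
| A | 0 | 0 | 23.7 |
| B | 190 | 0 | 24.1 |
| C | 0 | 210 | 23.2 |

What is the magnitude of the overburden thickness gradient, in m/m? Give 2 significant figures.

∂d/∂x = (24.1 − 23.7) / (190 − 0) = +0.002105
∂d/∂y = (23.2 − 23.7) / (210 − 0) = -0.002381
|∇f| = √(0.002105² + -0.002381²) = 0.003178 m/m

0.0032 m/m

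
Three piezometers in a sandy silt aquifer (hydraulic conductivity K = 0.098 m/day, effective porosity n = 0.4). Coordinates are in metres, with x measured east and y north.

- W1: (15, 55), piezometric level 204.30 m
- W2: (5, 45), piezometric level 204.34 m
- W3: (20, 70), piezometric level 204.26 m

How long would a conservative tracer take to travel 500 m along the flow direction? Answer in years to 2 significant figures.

Taking W1 as reference: W2−W1 = (-10, -10, +0.04); W3−W1 = (5, 15, -0.04).
Solve a·Δx + b·Δy = Δh: det = (-10)·15 − 5·(-10) = -100.
∂h/∂x = [(+0.04)·15 − (-0.04)·(-10)] / -100 = -0.002000
∂h/∂y = [(-10)·(-0.04) − 5·(+0.04)] / -100 = -0.002000
|∇h| = √(-0.002000² + -0.002000²) = 0.002828
Seepage velocity v = K·i/n = 0.098 × 0.002828 / 0.4 = 0.0006929 m/day.
t = 500 / 0.0006929 = 7.216e+05 days = 1.98e+03 years.

2000 years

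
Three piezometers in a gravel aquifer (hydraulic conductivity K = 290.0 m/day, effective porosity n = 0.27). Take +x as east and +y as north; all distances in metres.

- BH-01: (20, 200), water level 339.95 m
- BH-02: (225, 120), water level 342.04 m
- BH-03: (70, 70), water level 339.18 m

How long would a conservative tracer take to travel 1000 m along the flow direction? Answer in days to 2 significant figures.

50 days

Taking BH-01 as reference: BH-02−BH-01 = (205, -80, +2.09); BH-03−BH-01 = (50, -130, -0.77).
Solve a·Δx + b·Δy = Δh: det = 205·(-130) − 50·(-80) = -22650.
∂h/∂x = [(+2.09)·(-130) − (-0.77)·(-80)] / -22650 = +0.01472
∂h/∂y = [205·(-0.77) − 50·(+2.09)] / -22650 = +0.01158
|∇h| = √(0.01472² + 0.01158²) = 0.01873
Seepage velocity v = K·i/n = 290.0 × 0.01873 / 0.27 = 20.12 m/day.
t = 1000 / 20.12 = 49.7 days.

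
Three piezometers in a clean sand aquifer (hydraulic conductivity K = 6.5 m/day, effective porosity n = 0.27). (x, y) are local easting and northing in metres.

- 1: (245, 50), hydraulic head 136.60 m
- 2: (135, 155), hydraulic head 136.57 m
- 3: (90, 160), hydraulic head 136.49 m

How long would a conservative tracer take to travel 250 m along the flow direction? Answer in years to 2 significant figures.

11 years

Differences from 1: to 2 (Δx, Δy, Δh) = (-110, 105, -0.03); to 3 = (-155, 110, -0.11).
Solve a·Δx + b·Δy = Δh: det = (-110)·110 − (-155)·105 = 4175.
∂h/∂x = [(-0.03)·110 − (-0.11)·105] / 4175 = +0.001976
∂h/∂y = [(-110)·(-0.11) − (-155)·(-0.03)] / 4175 = +0.001784
|∇h| = √(0.001976² + 0.001784²) = 0.002662
Seepage velocity v = K·i/n = 6.5 × 0.002662 / 0.27 = 0.06409 m/day.
t = 250 / 0.06409 = 3901 days = 10.7 years.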